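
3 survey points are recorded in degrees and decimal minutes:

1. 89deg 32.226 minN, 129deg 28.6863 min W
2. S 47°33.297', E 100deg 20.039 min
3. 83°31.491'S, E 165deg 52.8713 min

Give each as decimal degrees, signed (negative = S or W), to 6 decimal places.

1. 89.537100, -129.478105
2. -47.554950, 100.333983
3. -83.524850, 165.881188

Point 1:
  Lat: 32.226′ = 0.537100°; total 89.5371000
  N ⇒ keep positive
  Longitude: 28.6863′ = 0.478105°; total 129.4781050
  W → negative
Point 2:
  Lat: 47 + 33.297/60 = 47.5549500
  S ⇒ negate
  Longitude: 100 + 20.039/60 = 100.3339833
  E ⇒ keep positive
Point 3:
  Lat: 31.491′ = 0.524850°; total 83.5248500
  S → negative
  λ: 52.8713′ = 0.881188°; total 165.8811883
  E → positive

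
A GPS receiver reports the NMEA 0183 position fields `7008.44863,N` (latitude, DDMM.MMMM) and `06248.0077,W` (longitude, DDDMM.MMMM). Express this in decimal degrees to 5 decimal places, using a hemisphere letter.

70.14081° N, 62.80013° W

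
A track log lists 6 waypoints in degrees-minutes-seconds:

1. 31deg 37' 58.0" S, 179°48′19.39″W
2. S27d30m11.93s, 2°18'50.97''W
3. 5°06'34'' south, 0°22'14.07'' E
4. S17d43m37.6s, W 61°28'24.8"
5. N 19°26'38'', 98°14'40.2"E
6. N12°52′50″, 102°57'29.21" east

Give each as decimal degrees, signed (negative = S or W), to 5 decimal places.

1. -31.63278, -179.80539
2. -27.50331, -2.31416
3. -5.10944, 0.37058
4. -17.72711, -61.47356
5. 19.44389, 98.24450
6. 12.88056, 102.95811

Point 1:
  Latitude: 31° + 37/60 + 58/3600 = 31 + 0.616667 + 0.016111 = 31.632778
  hemisphere S, so the sign is −
  Lon: 179° + 48/60 + 19.39/3600 = 179 + 0.800000 + 0.005386 = 179.805386
  W → negative
Point 2:
  Lat: 30′ + 11.93″ = 30.19883′; 27 + 30.19883/60 = 27.503314
  hemisphere S, so the sign is −
  Lon: 18′ + 50.97″ = 18.84950′; 2 + 18.84950/60 = 2.314158
  W ⇒ negate
Point 3:
  Latitude: 5 + 6/60 + 34/3600 = 5.109444
  S ⇒ negate
  Lon: 22′ + 14.07″ = 22.23450′; 0 + 22.23450/60 = 0.370575
  E ⇒ keep positive
Point 4:
  Latitude: 17 + 43/60 + 37.6/3600 = 17.727111
  hemisphere S, so the sign is −
  Lon: 61 + 28/60 + 24.8/3600 = 61.473556
  W ⇒ negate
Point 5:
  Latitude: 19° + 26/60 + 38/3600 = 19 + 0.433333 + 0.010556 = 19.443889
  N → positive
  Lon: 98 + 14/60 + 40.2/3600 = 98.244500
  E ⇒ keep positive
Point 6:
  φ: 52′ + 50″ = 52.83333′; 12 + 52.83333/60 = 12.880556
  N ⇒ keep positive
  Longitude: 102° + 57/60 + 29.21/3600 = 102 + 0.950000 + 0.008114 = 102.958114
  E ⇒ keep positive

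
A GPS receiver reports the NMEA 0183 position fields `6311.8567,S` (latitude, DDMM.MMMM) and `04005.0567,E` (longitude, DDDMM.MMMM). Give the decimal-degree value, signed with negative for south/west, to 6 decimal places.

Lat: degrees = first 2 digits = 63, minutes = 11.8567; 63 + 11.8567/60 = 63.1976117
hemisphere S, so the sign is −
λ: split at 3 digits → 040° and 5.0567′; 40 + 5.0567/60 = 40.0842783
E → positive

-63.197612, 40.084278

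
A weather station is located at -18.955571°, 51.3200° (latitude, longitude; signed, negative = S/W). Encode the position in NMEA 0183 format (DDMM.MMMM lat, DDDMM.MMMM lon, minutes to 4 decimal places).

1857.3343,S / 05119.2000,E

Latitude is negative → S; |value| = 18.955571
Lat: fractional part 0.955571 → 57.334260 minutes
λ: 51° + 0.320000 × 60 = 51° 19.200000′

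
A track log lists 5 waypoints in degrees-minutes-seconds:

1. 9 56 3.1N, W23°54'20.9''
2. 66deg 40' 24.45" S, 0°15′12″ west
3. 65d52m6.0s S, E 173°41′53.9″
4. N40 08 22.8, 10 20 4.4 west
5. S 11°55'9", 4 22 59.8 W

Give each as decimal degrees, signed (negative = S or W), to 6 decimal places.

Point 1:
  φ: 9 + 56/60 + 3.1/3600 = 9.9341944
  N ⇒ keep positive
  Longitude: 54′ + 20.9″ = 54.34833′; 23 + 54.34833/60 = 23.9058056
  hemisphere W, so the sign is −
Point 2:
  φ: 66 + 40/60 + 24.45/3600 = 66.6734583
  S ⇒ negate
  λ: 15′ + 12″ = 15.20000′; 0 + 15.20000/60 = 0.2533333
  hemisphere W, so the sign is −
Point 3:
  Latitude: 65 + 52/60 + 6/3600 = 65.8683333
  S → negative
  Longitude: 173 + 41/60 + 53.9/3600 = 173.6983056
  E → positive
Point 4:
  Latitude: 40 + 8/60 + 22.8/3600 = 40.1396667
  N ⇒ keep positive
  λ: 20′ + 4.4″ = 20.07333′; 10 + 20.07333/60 = 10.3345556
  hemisphere W, so the sign is −
Point 5:
  Latitude: 11° + 55/60 + 9/3600 = 11 + 0.916667 + 0.002500 = 11.9191667
  S → negative
  λ: 22′ + 59.8″ = 22.99667′; 4 + 22.99667/60 = 4.3832778
  hemisphere W, so the sign is −

1. 9.934194, -23.905806
2. -66.673458, -0.253333
3. -65.868333, 173.698306
4. 40.139667, -10.334556
5. -11.919167, -4.383278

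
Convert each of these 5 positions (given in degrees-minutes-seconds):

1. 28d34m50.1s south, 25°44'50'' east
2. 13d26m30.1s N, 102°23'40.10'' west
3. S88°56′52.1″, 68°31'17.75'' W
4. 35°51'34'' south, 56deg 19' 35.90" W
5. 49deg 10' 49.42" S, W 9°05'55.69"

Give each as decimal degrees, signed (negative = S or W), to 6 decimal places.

1. -28.580583, 25.747222
2. 13.441694, -102.394472
3. -88.947806, -68.521597
4. -35.859444, -56.326639
5. -49.180394, -9.098803

Point 1:
  Lat: 34′ + 50.1″ = 34.83500′; 28 + 34.83500/60 = 28.5805833
  S ⇒ negate
  λ: 44′ + 50″ = 44.83333′; 25 + 44.83333/60 = 25.7472222
  E ⇒ keep positive
Point 2:
  φ: 26′ + 30.1″ = 26.50167′; 13 + 26.50167/60 = 13.4416944
  N → positive
  λ: 102 + 23/60 + 40.1/3600 = 102.3944722
  hemisphere W, so the sign is −
Point 3:
  Lat: 56′ + 52.1″ = 56.86833′; 88 + 56.86833/60 = 88.9478056
  S → negative
  λ: 68 + 31/60 + 17.75/3600 = 68.5215972
  hemisphere W, so the sign is −
Point 4:
  Latitude: 35 + 51/60 + 34/3600 = 35.8594444
  hemisphere S, so the sign is −
  Lon: 56 + 19/60 + 35.9/3600 = 56.3266389
  hemisphere W, so the sign is −
Point 5:
  Lat: 49° + 10/60 + 49.42/3600 = 49 + 0.166667 + 0.013728 = 49.1803944
  hemisphere S, so the sign is −
  λ: 9 + 5/60 + 55.69/3600 = 9.0988028
  hemisphere W, so the sign is −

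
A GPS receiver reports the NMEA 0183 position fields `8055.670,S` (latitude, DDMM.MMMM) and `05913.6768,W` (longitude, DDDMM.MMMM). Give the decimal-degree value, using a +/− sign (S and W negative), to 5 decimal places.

-80.92783, -59.22795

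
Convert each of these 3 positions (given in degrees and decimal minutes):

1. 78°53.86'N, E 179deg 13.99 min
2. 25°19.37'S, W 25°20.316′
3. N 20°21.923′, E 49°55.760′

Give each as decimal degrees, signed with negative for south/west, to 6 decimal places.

1. 78.897667, 179.233167
2. -25.322833, -25.338600
3. 20.365383, 49.929333

Point 1:
  φ: 78 + 53.86/60 = 78.8976667
  N → positive
  λ: 13.99′ = 0.233167°; total 179.2331667
  E ⇒ keep positive
Point 2:
  Lat: 19.37′ = 0.322833°; total 25.3228333
  S ⇒ negate
  Longitude: 20.316′ = 0.338600°; total 25.3386000
  W → negative
Point 3:
  Latitude: 21.923′ = 0.365383°; total 20.3653833
  N ⇒ keep positive
  Longitude: 55.76′ = 0.929333°; total 49.9293333
  E ⇒ keep positive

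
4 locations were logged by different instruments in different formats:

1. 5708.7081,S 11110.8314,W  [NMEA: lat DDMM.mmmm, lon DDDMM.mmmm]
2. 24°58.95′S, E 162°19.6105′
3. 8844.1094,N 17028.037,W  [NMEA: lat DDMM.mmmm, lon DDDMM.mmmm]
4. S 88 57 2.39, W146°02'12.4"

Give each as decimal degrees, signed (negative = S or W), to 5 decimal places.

1. -57.14514, -111.18052
2. -24.98250, 162.32684
3. 88.73516, -170.46728
4. -88.95066, -146.03678

Point 1:
  Lat: split at 2 digits → 57° and 8.7081′; 57 + 8.7081/60 = 57.145135
  hemisphere S, so the sign is −
  Longitude: split at 3 digits → 111° and 10.8314′; 111 + 10.8314/60 = 111.180523
  hemisphere W, so the sign is −
Point 2:
  φ: 24 + 58.95/60 = 24.982500
  S ⇒ negate
  Longitude: 162 + 19.6105/60 = 162.326842
  E ⇒ keep positive
Point 3:
  φ: split at 2 digits → 88° and 44.1094′; 88 + 44.1094/60 = 88.735157
  N → positive
  Lon: split at 3 digits → 170° and 28.037′; 170 + 28.037/60 = 170.467283
  W ⇒ negate
Point 4:
  Latitude: 88 + 57/60 + 2.39/3600 = 88.950664
  S → negative
  Longitude: 2′ + 12.4″ = 2.20667′; 146 + 2.20667/60 = 146.036778
  W ⇒ negate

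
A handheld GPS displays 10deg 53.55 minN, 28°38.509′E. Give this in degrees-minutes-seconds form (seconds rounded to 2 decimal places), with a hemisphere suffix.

10°53′33.00″ N, 28°38′30.54″ E

Lat: fractional minutes 0.55000 × 60 = 33.0000″
λ: fractional minutes 0.50900 × 60 = 30.5400″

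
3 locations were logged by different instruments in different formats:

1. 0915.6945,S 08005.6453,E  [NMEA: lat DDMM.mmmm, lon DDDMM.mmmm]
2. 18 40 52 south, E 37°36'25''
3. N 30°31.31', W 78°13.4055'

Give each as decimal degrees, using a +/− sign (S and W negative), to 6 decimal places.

1. -9.261575, 80.094088
2. -18.681111, 37.606944
3. 30.521833, -78.223425

Point 1:
  Lat: split at 2 digits → 09° and 15.6945′; 9 + 15.6945/60 = 9.2615750
  hemisphere S, so the sign is −
  Longitude: degrees = first 3 digits = 80, minutes = 5.6453; 80 + 5.6453/60 = 80.0940883
  E ⇒ keep positive
Point 2:
  Lat: 18 + 40/60 + 52/3600 = 18.6811111
  hemisphere S, so the sign is −
  λ: 37° + 36/60 + 25/3600 = 37 + 0.600000 + 0.006944 = 37.6069444
  E → positive
Point 3:
  Lat: 30 + 31.31/60 = 30.5218333
  N → positive
  Longitude: 13.4055′ = 0.223425°; total 78.2234250
  W → negative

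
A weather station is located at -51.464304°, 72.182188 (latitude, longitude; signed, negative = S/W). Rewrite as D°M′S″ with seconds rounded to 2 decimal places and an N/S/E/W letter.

Latitude is negative → S; |value| = 51.464304
φ: 0.464304° → 27.85824′; 0.85824 × 60 = 51.4944″
Lon: 0.182188 × 60 = 10.93128′ → 10′, remainder × 60 = 55.8768″

51°27′51.49″ S, 72°10′55.88″ E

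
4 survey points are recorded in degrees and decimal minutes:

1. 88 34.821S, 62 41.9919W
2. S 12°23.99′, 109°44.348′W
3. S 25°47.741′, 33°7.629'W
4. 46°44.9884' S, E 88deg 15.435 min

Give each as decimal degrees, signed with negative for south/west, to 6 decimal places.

Point 1:
  Latitude: 34.821′ = 0.580350°; total 88.5803500
  S → negative
  Lon: 41.9919′ = 0.699865°; total 62.6998650
  W ⇒ negate
Point 2:
  φ: 12 + 23.99/60 = 12.3998333
  hemisphere S, so the sign is −
  Longitude: 109 + 44.348/60 = 109.7391333
  W ⇒ negate
Point 3:
  Latitude: 25 + 47.741/60 = 25.7956833
  hemisphere S, so the sign is −
  λ: 33 + 7.629/60 = 33.1271500
  W ⇒ negate
Point 4:
  φ: 44.9884′ = 0.749807°; total 46.7498067
  hemisphere S, so the sign is −
  Longitude: 88 + 15.435/60 = 88.2572500
  E → positive

1. -88.580350, -62.699865
2. -12.399833, -109.739133
3. -25.795683, -33.127150
4. -46.749807, 88.257250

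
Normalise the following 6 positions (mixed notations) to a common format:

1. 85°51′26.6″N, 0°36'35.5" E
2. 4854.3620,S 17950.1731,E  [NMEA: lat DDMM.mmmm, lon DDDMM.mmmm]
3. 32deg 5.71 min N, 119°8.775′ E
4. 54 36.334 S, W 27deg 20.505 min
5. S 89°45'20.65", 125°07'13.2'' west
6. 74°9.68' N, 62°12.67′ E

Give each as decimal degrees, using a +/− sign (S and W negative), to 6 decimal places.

Point 1:
  Lat: 85° + 51/60 + 26.6/3600 = 85 + 0.850000 + 0.007389 = 85.8573889
  N → positive
  Lon: 36′ + 35.5″ = 36.59167′; 0 + 36.59167/60 = 0.6098611
  E ⇒ keep positive
Point 2:
  Latitude: degrees = first 2 digits = 48, minutes = 54.362; 48 + 54.362/60 = 48.9060333
  S ⇒ negate
  Lon: degrees = first 3 digits = 179, minutes = 50.1731; 179 + 50.1731/60 = 179.8362183
  E → positive
Point 3:
  Lat: 5.71′ = 0.095167°; total 32.0951667
  N ⇒ keep positive
  Longitude: 8.775′ = 0.146250°; total 119.1462500
  E → positive
Point 4:
  φ: 54 + 36.334/60 = 54.6055667
  hemisphere S, so the sign is −
  Longitude: 20.505′ = 0.341750°; total 27.3417500
  hemisphere W, so the sign is −
Point 5:
  Lat: 89° + 45/60 + 20.65/3600 = 89 + 0.750000 + 0.005736 = 89.7557361
  S ⇒ negate
  Lon: 125° + 7/60 + 13.2/3600 = 125 + 0.116667 + 0.003667 = 125.1203333
  hemisphere W, so the sign is −
Point 6:
  Lat: 9.68′ = 0.161333°; total 74.1613333
  N → positive
  Longitude: 12.67′ = 0.211167°; total 62.2111667
  E ⇒ keep positive

1. 85.857389, 0.609861
2. -48.906033, 179.836218
3. 32.095167, 119.146250
4. -54.605567, -27.341750
5. -89.755736, -125.120333
6. 74.161333, 62.211167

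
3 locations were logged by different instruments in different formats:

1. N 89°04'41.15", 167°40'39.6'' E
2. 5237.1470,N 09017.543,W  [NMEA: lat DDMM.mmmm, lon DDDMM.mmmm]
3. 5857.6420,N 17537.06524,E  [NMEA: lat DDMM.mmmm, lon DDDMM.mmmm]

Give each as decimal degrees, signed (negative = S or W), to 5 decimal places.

Point 1:
  Latitude: 89° + 4/60 + 41.15/3600 = 89 + 0.066667 + 0.011431 = 89.078097
  N ⇒ keep positive
  λ: 167° + 40/60 + 39.6/3600 = 167 + 0.666667 + 0.011000 = 167.677667
  E ⇒ keep positive
Point 2:
  Lat: degrees = first 2 digits = 52, minutes = 37.147; 52 + 37.147/60 = 52.619117
  N → positive
  λ: split at 3 digits → 090° and 17.543′; 90 + 17.543/60 = 90.292383
  W → negative
Point 3:
  Lat: split at 2 digits → 58° and 57.642′; 58 + 57.642/60 = 58.960700
  N → positive
  Longitude: split at 3 digits → 175° and 37.06524′; 175 + 37.06524/60 = 175.617754
  E ⇒ keep positive

1. 89.07810, 167.67767
2. 52.61912, -90.29238
3. 58.96070, 175.61775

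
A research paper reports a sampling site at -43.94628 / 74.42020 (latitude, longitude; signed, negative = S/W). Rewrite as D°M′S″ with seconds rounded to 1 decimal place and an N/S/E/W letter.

Latitude is negative → S; |value| = 43.946280
Latitude: 0.946280° → 56.77680′; 0.77680 × 60 = 46.608″
Lon: 0.420200° → 25.21200′; 0.21200 × 60 = 12.720″

43°56′46.6″ S, 74°25′12.7″ E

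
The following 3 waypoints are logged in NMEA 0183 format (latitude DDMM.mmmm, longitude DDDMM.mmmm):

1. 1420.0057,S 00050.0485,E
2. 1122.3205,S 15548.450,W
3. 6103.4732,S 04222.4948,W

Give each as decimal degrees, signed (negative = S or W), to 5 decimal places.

1. -14.33343, 0.83414
2. -11.37201, -155.80750
3. -61.05789, -42.37491

Point 1:
  Latitude: split at 2 digits → 14° and 20.0057′; 14 + 20.0057/60 = 14.333428
  hemisphere S, so the sign is −
  Longitude: degrees = first 3 digits = 0, minutes = 50.0485; 0 + 50.0485/60 = 0.834142
  E ⇒ keep positive
Point 2:
  φ: split at 2 digits → 11° and 22.3205′; 11 + 22.3205/60 = 11.372008
  hemisphere S, so the sign is −
  Longitude: split at 3 digits → 155° and 48.45′; 155 + 48.45/60 = 155.807500
  W ⇒ negate
Point 3:
  φ: split at 2 digits → 61° and 3.4732′; 61 + 3.4732/60 = 61.057887
  S → negative
  Lon: split at 3 digits → 042° and 22.4948′; 42 + 22.4948/60 = 42.374913
  W ⇒ negate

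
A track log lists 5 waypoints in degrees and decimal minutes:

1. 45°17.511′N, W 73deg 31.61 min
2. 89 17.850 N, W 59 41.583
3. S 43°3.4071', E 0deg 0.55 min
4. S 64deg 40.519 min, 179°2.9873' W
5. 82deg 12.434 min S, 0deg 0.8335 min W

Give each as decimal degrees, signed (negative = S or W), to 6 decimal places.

1. 45.291850, -73.526833
2. 89.297500, -59.693050
3. -43.056785, 0.009167
4. -64.675317, -179.049788
5. -82.207233, -0.013892

Point 1:
  φ: 17.511′ = 0.291850°; total 45.2918500
  N → positive
  λ: 31.61′ = 0.526833°; total 73.5268333
  hemisphere W, so the sign is −
Point 2:
  Lat: 17.85′ = 0.297500°; total 89.2975000
  N ⇒ keep positive
  Longitude: 59 + 41.583/60 = 59.6930500
  W → negative
Point 3:
  Latitude: 43 + 3.4071/60 = 43.0567850
  hemisphere S, so the sign is −
  Lon: 0.55′ = 0.009167°; total 0.0091667
  E ⇒ keep positive
Point 4:
  Lat: 40.519′ = 0.675317°; total 64.6753167
  hemisphere S, so the sign is −
  Longitude: 2.9873′ = 0.049788°; total 179.0497883
  W ⇒ negate
Point 5:
  Lat: 12.434′ = 0.207233°; total 82.2072333
  hemisphere S, so the sign is −
  λ: 0.8335′ = 0.013892°; total 0.0138917
  W ⇒ negate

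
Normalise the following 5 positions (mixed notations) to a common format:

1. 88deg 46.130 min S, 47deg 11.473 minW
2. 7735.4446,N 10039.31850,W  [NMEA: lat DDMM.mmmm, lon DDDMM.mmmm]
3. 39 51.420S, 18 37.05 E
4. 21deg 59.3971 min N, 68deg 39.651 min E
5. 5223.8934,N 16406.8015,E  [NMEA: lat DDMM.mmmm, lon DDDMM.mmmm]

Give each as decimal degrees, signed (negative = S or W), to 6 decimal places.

1. -88.768833, -47.191217
2. 77.590743, -100.655308
3. -39.857000, 18.617500
4. 21.989952, 68.660850
5. 52.398223, 164.113358

Point 1:
  Lat: 88 + 46.13/60 = 88.7688333
  S → negative
  Longitude: 47 + 11.473/60 = 47.1912167
  W → negative
Point 2:
  Latitude: split at 2 digits → 77° and 35.4446′; 77 + 35.4446/60 = 77.5907433
  N ⇒ keep positive
  Lon: degrees = first 3 digits = 100, minutes = 39.3185; 100 + 39.3185/60 = 100.6553083
  hemisphere W, so the sign is −
Point 3:
  Lat: 51.42′ = 0.857000°; total 39.8570000
  S ⇒ negate
  Lon: 37.05′ = 0.617500°; total 18.6175000
  E ⇒ keep positive
Point 4:
  Latitude: 21 + 59.3971/60 = 21.9899517
  N → positive
  Lon: 39.651′ = 0.660850°; total 68.6608500
  E ⇒ keep positive
Point 5:
  Lat: split at 2 digits → 52° and 23.8934′; 52 + 23.8934/60 = 52.3982233
  N → positive
  λ: split at 3 digits → 164° and 6.8015′; 164 + 6.8015/60 = 164.1133583
  E → positive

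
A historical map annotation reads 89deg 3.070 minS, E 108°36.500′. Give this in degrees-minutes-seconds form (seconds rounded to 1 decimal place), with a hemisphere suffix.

Lat: fractional minutes 0.07000 × 60 = 4.200″
Lon: fractional minutes 0.50000 × 60 = 30.000″

89°03′4.2″ S, 108°36′30.0″ E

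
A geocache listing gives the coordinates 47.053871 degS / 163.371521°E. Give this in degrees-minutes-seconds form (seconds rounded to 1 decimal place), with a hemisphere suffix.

47°03′13.9″ S, 163°22′17.5″ E

Lat: whole degrees 47; 3.23226′ → 3′ and 13.936″
λ: 0.371521 × 60 = 22.29126′ → 22′, remainder × 60 = 17.476″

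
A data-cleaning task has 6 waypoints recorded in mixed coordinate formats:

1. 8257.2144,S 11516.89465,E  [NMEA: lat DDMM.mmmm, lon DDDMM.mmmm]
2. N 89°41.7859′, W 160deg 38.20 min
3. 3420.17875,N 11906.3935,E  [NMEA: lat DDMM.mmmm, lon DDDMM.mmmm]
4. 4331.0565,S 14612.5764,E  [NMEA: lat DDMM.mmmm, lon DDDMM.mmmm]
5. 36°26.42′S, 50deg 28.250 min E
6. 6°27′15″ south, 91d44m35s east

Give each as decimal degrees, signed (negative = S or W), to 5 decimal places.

Point 1:
  Latitude: split at 2 digits → 82° and 57.2144′; 82 + 57.2144/60 = 82.953573
  hemisphere S, so the sign is −
  Lon: split at 3 digits → 115° and 16.89465′; 115 + 16.89465/60 = 115.281578
  E → positive
Point 2:
  φ: 41.7859′ = 0.696432°; total 89.696432
  N → positive
  Longitude: 38.2′ = 0.636667°; total 160.636667
  hemisphere W, so the sign is −
Point 3:
  φ: split at 2 digits → 34° and 20.17875′; 34 + 20.17875/60 = 34.336313
  N ⇒ keep positive
  Longitude: split at 3 digits → 119° and 6.3935′; 119 + 6.3935/60 = 119.106558
  E → positive
Point 4:
  Lat: degrees = first 2 digits = 43, minutes = 31.0565; 43 + 31.0565/60 = 43.517608
  hemisphere S, so the sign is −
  Lon: degrees = first 3 digits = 146, minutes = 12.5764; 146 + 12.5764/60 = 146.209607
  E ⇒ keep positive
Point 5:
  Lat: 36 + 26.42/60 = 36.440333
  S ⇒ negate
  Longitude: 28.25′ = 0.470833°; total 50.470833
  E ⇒ keep positive
Point 6:
  Lat: 6° + 27/60 + 15/3600 = 6 + 0.450000 + 0.004167 = 6.454167
  hemisphere S, so the sign is −
  Lon: 91 + 44/60 + 35/3600 = 91.743056
  E ⇒ keep positive

1. -82.95357, 115.28158
2. 89.69643, -160.63667
3. 34.33631, 119.10656
4. -43.51761, 146.20961
5. -36.44033, 50.47083
6. -6.45417, 91.74306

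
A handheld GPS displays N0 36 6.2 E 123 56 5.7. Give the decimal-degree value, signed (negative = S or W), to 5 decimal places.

Lat: 0 + 36/60 + 6.2/3600 = 0.601722
N → positive
λ: 123° + 56/60 + 5.7/3600 = 123 + 0.933333 + 0.001583 = 123.934917
E → positive

0.60172, 123.93492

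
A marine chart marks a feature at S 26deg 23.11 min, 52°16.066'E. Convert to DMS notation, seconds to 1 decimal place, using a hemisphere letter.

26°23′6.6″ S, 52°16′4.0″ E

Lat: fractional minutes 0.11000 × 60 = 6.600″
Lon: fractional minutes 0.06600 × 60 = 3.960″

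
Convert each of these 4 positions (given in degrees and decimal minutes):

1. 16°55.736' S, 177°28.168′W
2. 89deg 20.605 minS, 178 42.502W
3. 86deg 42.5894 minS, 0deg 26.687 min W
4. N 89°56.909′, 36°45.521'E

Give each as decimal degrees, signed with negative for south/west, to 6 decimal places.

1. -16.928933, -177.469467
2. -89.343417, -178.708367
3. -86.709823, -0.444783
4. 89.948483, 36.758683

Point 1:
  Latitude: 16 + 55.736/60 = 16.9289333
  S → negative
  Longitude: 177 + 28.168/60 = 177.4694667
  W ⇒ negate
Point 2:
  Latitude: 20.605′ = 0.343417°; total 89.3434167
  S → negative
  Lon: 42.502′ = 0.708367°; total 178.7083667
  W ⇒ negate
Point 3:
  Lat: 42.5894′ = 0.709823°; total 86.7098233
  hemisphere S, so the sign is −
  Longitude: 26.687′ = 0.444783°; total 0.4447833
  hemisphere W, so the sign is −
Point 4:
  Lat: 56.909′ = 0.948483°; total 89.9484833
  N ⇒ keep positive
  λ: 36 + 45.521/60 = 36.7586833
  E ⇒ keep positive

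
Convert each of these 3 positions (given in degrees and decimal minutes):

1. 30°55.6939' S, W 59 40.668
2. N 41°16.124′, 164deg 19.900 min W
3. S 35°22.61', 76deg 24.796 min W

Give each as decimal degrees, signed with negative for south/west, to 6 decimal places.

1. -30.928232, -59.677800
2. 41.268733, -164.331667
3. -35.376833, -76.413267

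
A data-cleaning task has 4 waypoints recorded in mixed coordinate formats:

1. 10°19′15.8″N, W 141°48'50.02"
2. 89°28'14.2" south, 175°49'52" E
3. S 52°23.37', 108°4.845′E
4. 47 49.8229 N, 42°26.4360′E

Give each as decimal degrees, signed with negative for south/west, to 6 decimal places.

1. 10.321056, -141.813894
2. -89.470611, 175.831111
3. -52.389500, 108.080750
4. 47.830382, 42.440600

Point 1:
  φ: 19′ + 15.8″ = 19.26333′; 10 + 19.26333/60 = 10.3210556
  N ⇒ keep positive
  Longitude: 141° + 48/60 + 50.02/3600 = 141 + 0.800000 + 0.013894 = 141.8138944
  W ⇒ negate
Point 2:
  φ: 28′ + 14.2″ = 28.23667′; 89 + 28.23667/60 = 89.4706111
  S ⇒ negate
  Longitude: 175° + 49/60 + 52/3600 = 175 + 0.816667 + 0.014444 = 175.8311111
  E → positive
Point 3:
  Lat: 23.37′ = 0.389500°; total 52.3895000
  S ⇒ negate
  Longitude: 4.845′ = 0.080750°; total 108.0807500
  E ⇒ keep positive
Point 4:
  Lat: 47 + 49.8229/60 = 47.8303817
  N ⇒ keep positive
  λ: 42 + 26.436/60 = 42.4406000
  E ⇒ keep positive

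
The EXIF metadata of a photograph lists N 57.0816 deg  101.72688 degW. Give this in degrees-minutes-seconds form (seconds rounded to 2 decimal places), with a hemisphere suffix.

Latitude: whole degrees 57; 4.89600′ → 4′ and 53.7600″
Lon: whole degrees 101; 43.61280′ → 43′ and 36.7680″

57°04′53.76″ N, 101°43′36.77″ W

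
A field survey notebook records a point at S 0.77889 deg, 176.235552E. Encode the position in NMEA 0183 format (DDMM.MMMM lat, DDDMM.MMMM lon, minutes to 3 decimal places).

0046.733,S / 17614.133,E

φ: minutes = (0.778890 − 0) × 60 = 46.73340
Lon: fractional part 0.235552 → 14.13312 minutes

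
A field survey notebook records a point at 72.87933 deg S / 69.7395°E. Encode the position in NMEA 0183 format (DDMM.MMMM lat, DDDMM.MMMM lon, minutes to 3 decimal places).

7252.760,S / 06944.370,E

Latitude: 72° + 0.879330 × 60 = 72° 52.75980′
Longitude: minutes = (69.739500 − 69) × 60 = 44.37000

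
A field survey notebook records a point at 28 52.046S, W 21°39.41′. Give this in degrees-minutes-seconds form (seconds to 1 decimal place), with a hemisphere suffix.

φ: fractional minutes 0.04600 × 60 = 2.760″
Lon: 39.41000′ → 39′ and 0.41000 × 60 = 24.600″

28°52′2.8″ S, 21°39′24.6″ W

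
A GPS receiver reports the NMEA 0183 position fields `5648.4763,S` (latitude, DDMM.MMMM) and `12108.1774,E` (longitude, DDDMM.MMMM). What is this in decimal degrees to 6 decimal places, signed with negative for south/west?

Latitude: split at 2 digits → 56° and 48.4763′; 56 + 48.4763/60 = 56.8079383
hemisphere S, so the sign is −
λ: degrees = first 3 digits = 121, minutes = 8.1774; 121 + 8.1774/60 = 121.1362900
E ⇒ keep positive

-56.807938, 121.136290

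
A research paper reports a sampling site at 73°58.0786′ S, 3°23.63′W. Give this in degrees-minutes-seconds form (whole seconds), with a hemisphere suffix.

Latitude: 58.07860′ → 58′ and 0.07860 × 60 = 4.72″
λ: fractional minutes 0.63000 × 60 = 37.80″

73°58′5″ S, 3°23′38″ W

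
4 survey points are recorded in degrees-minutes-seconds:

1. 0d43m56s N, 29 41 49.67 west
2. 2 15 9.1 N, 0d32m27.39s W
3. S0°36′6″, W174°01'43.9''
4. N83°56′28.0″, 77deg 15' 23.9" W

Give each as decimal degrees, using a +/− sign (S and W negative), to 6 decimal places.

1. 0.732222, -29.697131
2. 2.252528, -0.540942
3. -0.601667, -174.028861
4. 83.941111, -77.256639

Point 1:
  Latitude: 0 + 43/60 + 56/3600 = 0.7322222
  N → positive
  Longitude: 41′ + 49.67″ = 41.82783′; 29 + 41.82783/60 = 29.6971306
  hemisphere W, so the sign is −
Point 2:
  φ: 15′ + 9.1″ = 15.15167′; 2 + 15.15167/60 = 2.2525278
  N ⇒ keep positive
  Lon: 0 + 32/60 + 27.39/3600 = 0.5409417
  W → negative
Point 3:
  φ: 36′ + 6″ = 36.10000′; 0 + 36.10000/60 = 0.6016667
  S → negative
  Longitude: 174 + 1/60 + 43.9/3600 = 174.0288611
  hemisphere W, so the sign is −
Point 4:
  Lat: 83 + 56/60 + 28/3600 = 83.9411111
  N → positive
  λ: 77 + 15/60 + 23.9/3600 = 77.2566389
  hemisphere W, so the sign is −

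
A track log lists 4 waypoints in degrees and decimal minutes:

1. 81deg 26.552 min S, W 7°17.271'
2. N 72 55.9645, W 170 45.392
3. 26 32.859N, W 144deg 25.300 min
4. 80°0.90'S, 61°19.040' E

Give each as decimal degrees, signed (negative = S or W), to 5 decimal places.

1. -81.44253, -7.28785
2. 72.93274, -170.75653
3. 26.54765, -144.42167
4. -80.01500, 61.31733

Point 1:
  Latitude: 26.552′ = 0.442533°; total 81.442533
  S ⇒ negate
  Lon: 7 + 17.271/60 = 7.287850
  W → negative
Point 2:
  Latitude: 55.9645′ = 0.932742°; total 72.932742
  N ⇒ keep positive
  λ: 170 + 45.392/60 = 170.756533
  hemisphere W, so the sign is −
Point 3:
  Lat: 32.859′ = 0.547650°; total 26.547650
  N → positive
  λ: 25.3′ = 0.421667°; total 144.421667
  W ⇒ negate
Point 4:
  Lat: 0.9′ = 0.015000°; total 80.015000
  hemisphere S, so the sign is −
  λ: 61 + 19.04/60 = 61.317333
  E → positive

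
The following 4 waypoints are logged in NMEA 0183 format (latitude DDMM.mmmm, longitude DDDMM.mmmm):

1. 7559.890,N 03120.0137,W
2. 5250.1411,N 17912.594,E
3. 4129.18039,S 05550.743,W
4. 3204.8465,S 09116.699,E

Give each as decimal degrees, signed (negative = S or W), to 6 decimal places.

1. 75.998167, -31.333562
2. 52.835685, 179.209900
3. -41.486340, -55.845717
4. -32.080775, 91.278317

Point 1:
  Latitude: split at 2 digits → 75° and 59.89′; 75 + 59.89/60 = 75.9981667
  N → positive
  λ: split at 3 digits → 031° and 20.0137′; 31 + 20.0137/60 = 31.3335617
  W → negative
Point 2:
  Lat: degrees = first 2 digits = 52, minutes = 50.1411; 52 + 50.1411/60 = 52.8356850
  N → positive
  Longitude: degrees = first 3 digits = 179, minutes = 12.594; 179 + 12.594/60 = 179.2099000
  E ⇒ keep positive
Point 3:
  Lat: split at 2 digits → 41° and 29.18039′; 41 + 29.18039/60 = 41.4863398
  hemisphere S, so the sign is −
  Longitude: degrees = first 3 digits = 55, minutes = 50.743; 55 + 50.743/60 = 55.8457167
  W ⇒ negate
Point 4:
  Lat: degrees = first 2 digits = 32, minutes = 4.8465; 32 + 4.8465/60 = 32.0807750
  S → negative
  λ: degrees = first 3 digits = 91, minutes = 16.699; 91 + 16.699/60 = 91.2783167
  E → positive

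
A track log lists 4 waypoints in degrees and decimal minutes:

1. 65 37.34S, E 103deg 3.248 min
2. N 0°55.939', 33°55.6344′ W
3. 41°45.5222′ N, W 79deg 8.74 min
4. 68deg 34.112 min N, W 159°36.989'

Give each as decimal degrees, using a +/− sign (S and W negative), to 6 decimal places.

1. -65.622333, 103.054133
2. 0.932317, -33.927240
3. 41.758703, -79.145667
4. 68.568533, -159.616483

Point 1:
  Lat: 65 + 37.34/60 = 65.6223333
  hemisphere S, so the sign is −
  λ: 103 + 3.248/60 = 103.0541333
  E → positive
Point 2:
  Latitude: 0 + 55.939/60 = 0.9323167
  N ⇒ keep positive
  Lon: 33 + 55.6344/60 = 33.9272400
  W → negative
Point 3:
  Lat: 41 + 45.5222/60 = 41.7587033
  N → positive
  Lon: 8.74′ = 0.145667°; total 79.1456667
  W ⇒ negate
Point 4:
  Lat: 34.112′ = 0.568533°; total 68.5685333
  N → positive
  Lon: 159 + 36.989/60 = 159.6164833
  hemisphere W, so the sign is −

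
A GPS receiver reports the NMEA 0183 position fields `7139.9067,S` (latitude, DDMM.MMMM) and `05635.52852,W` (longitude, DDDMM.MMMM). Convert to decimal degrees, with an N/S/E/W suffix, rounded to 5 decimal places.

φ: split at 2 digits → 71° and 39.9067′; 71 + 39.9067/60 = 71.665112
Lon: split at 3 digits → 056° and 35.52852′; 56 + 35.52852/60 = 56.592142

71.66511° S, 56.59214° W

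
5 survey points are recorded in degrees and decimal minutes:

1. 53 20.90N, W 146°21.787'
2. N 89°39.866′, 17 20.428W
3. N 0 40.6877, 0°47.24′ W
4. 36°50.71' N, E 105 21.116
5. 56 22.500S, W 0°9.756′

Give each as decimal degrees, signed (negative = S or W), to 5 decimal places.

1. 53.34833, -146.36312
2. 89.66443, -17.34047
3. 0.67813, -0.78733
4. 36.84517, 105.35193
5. -56.37500, -0.16260

Point 1:
  φ: 20.9′ = 0.348333°; total 53.348333
  N → positive
  Lon: 146 + 21.787/60 = 146.363117
  hemisphere W, so the sign is −
Point 2:
  φ: 89 + 39.866/60 = 89.664433
  N ⇒ keep positive
  λ: 17 + 20.428/60 = 17.340467
  W → negative
Point 3:
  Lat: 40.6877′ = 0.678128°; total 0.678128
  N → positive
  Longitude: 47.24′ = 0.787333°; total 0.787333
  hemisphere W, so the sign is −
Point 4:
  Latitude: 50.71′ = 0.845167°; total 36.845167
  N → positive
  λ: 21.116′ = 0.351933°; total 105.351933
  E → positive
Point 5:
  φ: 56 + 22.5/60 = 56.375000
  S → negative
  Longitude: 0 + 9.756/60 = 0.162600
  W → negative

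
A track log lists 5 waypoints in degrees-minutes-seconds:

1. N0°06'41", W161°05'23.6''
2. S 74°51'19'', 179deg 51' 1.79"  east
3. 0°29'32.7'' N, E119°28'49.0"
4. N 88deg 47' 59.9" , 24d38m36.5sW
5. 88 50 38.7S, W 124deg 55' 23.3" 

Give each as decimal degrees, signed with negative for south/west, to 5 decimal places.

Point 1:
  Latitude: 0 + 6/60 + 41/3600 = 0.111389
  N → positive
  Lon: 161° + 5/60 + 23.6/3600 = 161 + 0.083333 + 0.006556 = 161.089889
  W ⇒ negate
Point 2:
  Latitude: 51′ + 19″ = 51.31667′; 74 + 51.31667/60 = 74.855278
  S → negative
  λ: 51′ + 1.79″ = 51.02983′; 179 + 51.02983/60 = 179.850497
  E → positive
Point 3:
  Latitude: 0 + 29/60 + 32.7/3600 = 0.492417
  N ⇒ keep positive
  Lon: 28′ + 49″ = 28.81667′; 119 + 28.81667/60 = 119.480278
  E ⇒ keep positive
Point 4:
  Latitude: 47′ + 59.9″ = 47.99833′; 88 + 47.99833/60 = 88.799972
  N → positive
  Lon: 24 + 38/60 + 36.5/3600 = 24.643472
  hemisphere W, so the sign is −
Point 5:
  Latitude: 88 + 50/60 + 38.7/3600 = 88.844083
  S ⇒ negate
  Longitude: 124° + 55/60 + 23.3/3600 = 124 + 0.916667 + 0.006472 = 124.923139
  W ⇒ negate

1. 0.11139, -161.08989
2. -74.85528, 179.85050
3. 0.49242, 119.48028
4. 88.79997, -24.64347
5. -88.84408, -124.92314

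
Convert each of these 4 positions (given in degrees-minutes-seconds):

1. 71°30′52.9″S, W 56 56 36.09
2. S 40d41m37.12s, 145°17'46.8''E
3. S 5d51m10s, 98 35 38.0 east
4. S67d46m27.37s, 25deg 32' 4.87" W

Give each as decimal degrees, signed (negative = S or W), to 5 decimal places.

1. -71.51469, -56.94336
2. -40.69364, 145.29633
3. -5.85278, 98.59389
4. -67.77427, -25.53469

Point 1:
  Latitude: 30′ + 52.9″ = 30.88167′; 71 + 30.88167/60 = 71.514694
  hemisphere S, so the sign is −
  Lon: 56° + 56/60 + 36.09/3600 = 56 + 0.933333 + 0.010025 = 56.943358
  W → negative
Point 2:
  Lat: 40° + 41/60 + 37.12/3600 = 40 + 0.683333 + 0.010311 = 40.693644
  S → negative
  Lon: 17′ + 46.8″ = 17.78000′; 145 + 17.78000/60 = 145.296333
  E → positive
Point 3:
  φ: 51′ + 10″ = 51.16667′; 5 + 51.16667/60 = 5.852778
  S → negative
  λ: 98 + 35/60 + 38/3600 = 98.593889
  E ⇒ keep positive
Point 4:
  Latitude: 67° + 46/60 + 27.37/3600 = 67 + 0.766667 + 0.007603 = 67.774269
  hemisphere S, so the sign is −
  Lon: 32′ + 4.87″ = 32.08117′; 25 + 32.08117/60 = 25.534686
  W → negative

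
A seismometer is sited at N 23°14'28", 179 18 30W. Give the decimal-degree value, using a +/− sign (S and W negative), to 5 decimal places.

φ: 14′ + 28″ = 14.46667′; 23 + 14.46667/60 = 23.241111
N → positive
Lon: 179° + 18/60 + 30/3600 = 179 + 0.300000 + 0.008333 = 179.308333
hemisphere W, so the sign is −

23.24111, -179.30833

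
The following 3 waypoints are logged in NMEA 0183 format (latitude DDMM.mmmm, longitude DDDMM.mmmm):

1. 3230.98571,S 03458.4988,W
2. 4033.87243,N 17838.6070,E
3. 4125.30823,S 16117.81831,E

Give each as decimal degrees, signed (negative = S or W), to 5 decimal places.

Point 1:
  φ: split at 2 digits → 32° and 30.98571′; 32 + 30.98571/60 = 32.516429
  hemisphere S, so the sign is −
  Longitude: degrees = first 3 digits = 34, minutes = 58.4988; 34 + 58.4988/60 = 34.974980
  W ⇒ negate
Point 2:
  Latitude: degrees = first 2 digits = 40, minutes = 33.87243; 40 + 33.87243/60 = 40.564541
  N ⇒ keep positive
  λ: degrees = first 3 digits = 178, minutes = 38.607; 178 + 38.607/60 = 178.643450
  E ⇒ keep positive
Point 3:
  Lat: split at 2 digits → 41° and 25.30823′; 41 + 25.30823/60 = 41.421804
  S → negative
  Lon: split at 3 digits → 161° and 17.81831′; 161 + 17.81831/60 = 161.296972
  E ⇒ keep positive

1. -32.51643, -34.97498
2. 40.56454, 178.64345
3. -41.42180, 161.29697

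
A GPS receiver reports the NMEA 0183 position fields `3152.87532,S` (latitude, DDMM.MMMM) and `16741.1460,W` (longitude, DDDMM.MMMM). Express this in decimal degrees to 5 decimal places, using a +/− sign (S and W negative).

Lat: degrees = first 2 digits = 31, minutes = 52.87532; 31 + 52.87532/60 = 31.881255
hemisphere S, so the sign is −
λ: degrees = first 3 digits = 167, minutes = 41.146; 167 + 41.146/60 = 167.685767
W ⇒ negate

-31.88126, -167.68577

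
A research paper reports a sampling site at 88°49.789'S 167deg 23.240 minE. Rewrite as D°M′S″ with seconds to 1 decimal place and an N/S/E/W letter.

88°49′47.3″ S, 167°23′14.4″ E

Latitude: 49.78900′ → 49′ and 0.78900 × 60 = 47.340″
λ: 23.24000′ → 23′ and 0.24000 × 60 = 14.400″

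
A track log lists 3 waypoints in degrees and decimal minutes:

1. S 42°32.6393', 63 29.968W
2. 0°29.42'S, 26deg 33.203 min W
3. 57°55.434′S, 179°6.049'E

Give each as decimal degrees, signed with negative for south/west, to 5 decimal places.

1. -42.54399, -63.49947
2. -0.49033, -26.55338
3. -57.92390, 179.10082

Point 1:
  φ: 32.6393′ = 0.543988°; total 42.543988
  S ⇒ negate
  Lon: 63 + 29.968/60 = 63.499467
  hemisphere W, so the sign is −
Point 2:
  Lat: 0 + 29.42/60 = 0.490333
  hemisphere S, so the sign is −
  Longitude: 26 + 33.203/60 = 26.553383
  hemisphere W, so the sign is −
Point 3:
  Latitude: 55.434′ = 0.923900°; total 57.923900
  S → negative
  Longitude: 179 + 6.049/60 = 179.100817
  E ⇒ keep positive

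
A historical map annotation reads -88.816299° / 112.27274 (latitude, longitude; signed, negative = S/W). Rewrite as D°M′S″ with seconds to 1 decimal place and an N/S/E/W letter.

Latitude is negative → S; |value| = 88.816299
φ: whole degrees 88; 48.97794′ → 48′ and 58.676″
Lon: 0.272740° → 16.36440′; 0.36440 × 60 = 21.864″

88°48′58.7″ S, 112°16′21.9″ E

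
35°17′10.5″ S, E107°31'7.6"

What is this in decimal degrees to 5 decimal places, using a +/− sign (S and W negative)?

Latitude: 17′ + 10.5″ = 17.17500′; 35 + 17.17500/60 = 35.286250
S → negative
Lon: 107 + 31/60 + 7.6/3600 = 107.518778
E ⇒ keep positive

-35.28625, 107.51878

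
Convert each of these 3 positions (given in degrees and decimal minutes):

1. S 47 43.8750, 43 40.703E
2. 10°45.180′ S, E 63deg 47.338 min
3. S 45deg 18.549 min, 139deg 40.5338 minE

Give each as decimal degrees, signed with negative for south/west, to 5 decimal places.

1. -47.73125, 43.67838
2. -10.75300, 63.78897
3. -45.30915, 139.67556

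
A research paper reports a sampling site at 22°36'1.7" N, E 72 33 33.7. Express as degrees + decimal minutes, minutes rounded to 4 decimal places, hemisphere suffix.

Latitude: seconds/60 = 0.02833; minutes = 36 + 0.02833 = 36.028333
Longitude: seconds/60 = 0.56167; minutes = 33 + 0.56167 = 33.561667

22° 36.0283′ N, 72° 33.5617′ E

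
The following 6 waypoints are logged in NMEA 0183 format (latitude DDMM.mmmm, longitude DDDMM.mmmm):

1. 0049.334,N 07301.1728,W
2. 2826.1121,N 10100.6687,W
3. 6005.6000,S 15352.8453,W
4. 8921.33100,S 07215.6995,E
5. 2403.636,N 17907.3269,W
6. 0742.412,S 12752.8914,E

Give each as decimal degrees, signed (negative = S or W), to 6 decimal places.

1. 0.822233, -73.019547
2. 28.435202, -101.011145
3. -60.093333, -153.880755
4. -89.355517, 72.261658
5. 24.060600, -179.122115
6. -7.706867, 127.881523

Point 1:
  φ: split at 2 digits → 00° and 49.334′; 0 + 49.334/60 = 0.8222333
  N → positive
  λ: degrees = first 3 digits = 73, minutes = 1.1728; 73 + 1.1728/60 = 73.0195467
  W ⇒ negate
Point 2:
  φ: split at 2 digits → 28° and 26.1121′; 28 + 26.1121/60 = 28.4352017
  N ⇒ keep positive
  Longitude: split at 3 digits → 101° and 0.6687′; 101 + 0.6687/60 = 101.0111450
  hemisphere W, so the sign is −
Point 3:
  Lat: split at 2 digits → 60° and 5.6′; 60 + 5.6/60 = 60.0933333
  hemisphere S, so the sign is −
  λ: degrees = first 3 digits = 153, minutes = 52.8453; 153 + 52.8453/60 = 153.8807550
  W → negative
Point 4:
  φ: split at 2 digits → 89° and 21.331′; 89 + 21.331/60 = 89.3555167
  S → negative
  Longitude: degrees = first 3 digits = 72, minutes = 15.6995; 72 + 15.6995/60 = 72.2616583
  E → positive
Point 5:
  Latitude: degrees = first 2 digits = 24, minutes = 3.636; 24 + 3.636/60 = 24.0606000
  N ⇒ keep positive
  Longitude: degrees = first 3 digits = 179, minutes = 7.3269; 179 + 7.3269/60 = 179.1221150
  hemisphere W, so the sign is −
Point 6:
  Lat: degrees = first 2 digits = 7, minutes = 42.412; 7 + 42.412/60 = 7.7068667
  S ⇒ negate
  Lon: split at 3 digits → 127° and 52.8914′; 127 + 52.8914/60 = 127.8815233
  E → positive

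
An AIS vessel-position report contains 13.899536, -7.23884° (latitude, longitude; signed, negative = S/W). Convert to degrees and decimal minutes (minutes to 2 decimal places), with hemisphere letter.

13° 53.97′ N, 7° 14.33′ W

Lat: minutes = (13.899536 − 13) × 60 = 53.9722
Longitude is negative → W; |value| = 7.238840
Lon: fractional part 0.238840 → 14.3304 minutes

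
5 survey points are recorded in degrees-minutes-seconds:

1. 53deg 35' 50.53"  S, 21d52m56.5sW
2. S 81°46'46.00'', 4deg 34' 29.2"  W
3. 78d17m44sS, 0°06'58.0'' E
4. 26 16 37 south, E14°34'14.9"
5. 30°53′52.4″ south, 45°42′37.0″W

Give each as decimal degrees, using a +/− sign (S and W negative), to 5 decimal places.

1. -53.59737, -21.88236
2. -81.77944, -4.57478
3. -78.29556, 0.11611
4. -26.27694, 14.57081
5. -30.89789, -45.71028

Point 1:
  Lat: 35′ + 50.53″ = 35.84217′; 53 + 35.84217/60 = 53.597369
  S ⇒ negate
  Lon: 21 + 52/60 + 56.5/3600 = 21.882361
  W ⇒ negate
Point 2:
  φ: 81 + 46/60 + 46/3600 = 81.779444
  S ⇒ negate
  λ: 34′ + 29.2″ = 34.48667′; 4 + 34.48667/60 = 4.574778
  hemisphere W, so the sign is −
Point 3:
  Latitude: 17′ + 44″ = 17.73333′; 78 + 17.73333/60 = 78.295556
  hemisphere S, so the sign is −
  Longitude: 0 + 6/60 + 58/3600 = 0.116111
  E → positive
Point 4:
  φ: 26° + 16/60 + 37/3600 = 26 + 0.266667 + 0.010278 = 26.276944
  hemisphere S, so the sign is −
  Lon: 14 + 34/60 + 14.9/3600 = 14.570806
  E ⇒ keep positive
Point 5:
  φ: 53′ + 52.4″ = 53.87333′; 30 + 53.87333/60 = 30.897889
  hemisphere S, so the sign is −
  Lon: 45 + 42/60 + 37/3600 = 45.710278
  W ⇒ negate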